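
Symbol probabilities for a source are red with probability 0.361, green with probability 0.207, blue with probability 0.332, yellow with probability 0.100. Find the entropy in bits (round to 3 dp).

1.861 bits

H = −Σ pᵢ log₂ pᵢ.
−0.361·log₂(0.361) = 0.5306
−0.207·log₂(0.207) = 0.4704
−0.332·log₂(0.332) = 0.5281
−0.100·log₂(0.100) = 0.3322
Sum ≈ 1.8613 → 1.861 bits.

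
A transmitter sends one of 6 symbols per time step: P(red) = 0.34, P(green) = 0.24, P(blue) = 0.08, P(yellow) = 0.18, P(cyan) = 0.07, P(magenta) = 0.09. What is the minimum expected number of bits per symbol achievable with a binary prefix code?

2.39 bits/symbol

Repeatedly combine the two least-probable nodes; the expected code length is the sum of the merged weights.
merge 7/100 + 2/25 → 3/20
merge 9/100 + 3/20 → 6/25
merge 9/50 + 6/25 → 21/50
merge 6/25 + 17/50 → 29/50
merge 21/50 + 29/50 → 1
L = 3/20 + 6/25 + 21/50 + 29/50 + 1 = 239/100 = 2.39 bits/symbol.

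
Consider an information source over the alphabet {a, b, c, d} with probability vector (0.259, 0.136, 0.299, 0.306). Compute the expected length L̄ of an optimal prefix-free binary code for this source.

Repeatedly combine the two least-probable nodes; the expected code length is the sum of the merged weights.
merge 17/125 + 259/1000 → 79/200
merge 299/1000 + 153/500 → 121/200
merge 79/200 + 121/200 → 1
L = 79/200 + 121/200 + 1 = 2 bits/symbol.

2 bits/symbol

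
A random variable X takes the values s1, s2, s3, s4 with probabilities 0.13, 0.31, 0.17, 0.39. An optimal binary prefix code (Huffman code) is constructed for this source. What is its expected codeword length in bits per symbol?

Repeatedly combine the two least-probable nodes; the expected code length is the sum of the merged weights.
merge 13/100 + 17/100 → 3/10
merge 3/10 + 31/100 → 61/100
merge 39/100 + 61/100 → 1
L = 3/10 + 61/100 + 1 = 191/100 = 1.91 bits/symbol.

1.91 bits/symbol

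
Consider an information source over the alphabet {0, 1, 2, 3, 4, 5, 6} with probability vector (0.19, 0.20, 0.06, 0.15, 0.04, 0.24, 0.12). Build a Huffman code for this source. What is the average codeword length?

Repeatedly combine the two least-probable nodes; the expected code length is the sum of the merged weights.
merge 1/25 + 3/50 → 1/10
merge 1/10 + 3/25 → 11/50
merge 3/20 + 19/100 → 17/50
merge 1/5 + 11/50 → 21/50
merge 6/25 + 17/50 → 29/50
merge 21/50 + 29/50 → 1
L = 1/10 + 11/50 + 17/50 + 21/50 + 29/50 + 1 = 133/50 = 2.66 bits/symbol.

2.66 bits/symbol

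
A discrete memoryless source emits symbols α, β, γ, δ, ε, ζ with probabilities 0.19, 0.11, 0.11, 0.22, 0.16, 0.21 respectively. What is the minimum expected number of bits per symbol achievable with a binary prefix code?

Repeatedly combine the two least-probable nodes; the expected code length is the sum of the merged weights.
merge 11/100 + 11/100 → 11/50
merge 4/25 + 19/100 → 7/20
merge 21/100 + 11/50 → 43/100
merge 11/50 + 7/20 → 57/100
merge 43/100 + 57/100 → 1
L = 11/50 + 7/20 + 43/100 + 57/100 + 1 = 257/100 = 2.57 bits/symbol.

2.57 bits/symbol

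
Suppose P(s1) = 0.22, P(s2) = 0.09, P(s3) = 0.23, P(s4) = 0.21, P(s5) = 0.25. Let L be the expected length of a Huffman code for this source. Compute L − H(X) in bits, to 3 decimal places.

0.046 bits

Entropy H = −Σ p log₂ p ≈ 2.2537 bits.
Huffman merges: 9/100+21/100→3/10; 11/50+23/100→9/20; 1/4+3/10→11/20; 9/20+11/20→1. L = 23/10 ≈ 2.3000.
L − H = 2.3000 − 2.2537 = 0.046 bits.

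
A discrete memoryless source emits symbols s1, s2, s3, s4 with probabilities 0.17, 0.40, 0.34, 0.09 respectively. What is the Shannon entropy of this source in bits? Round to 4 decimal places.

H = −Σ pᵢ log₂ pᵢ.
−0.17·log₂(0.17) = 0.4346
−0.40·log₂(0.40) = 0.5288
−0.34·log₂(0.34) = 0.5292
−0.09·log₂(0.09) = 0.3127
Sum ≈ 1.8052 → 1.8052 bits.

1.8052 bits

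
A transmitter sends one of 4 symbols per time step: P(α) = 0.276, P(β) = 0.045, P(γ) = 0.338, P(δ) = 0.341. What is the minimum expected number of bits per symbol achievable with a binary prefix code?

1.98 bits/symbol

Repeatedly combine the two least-probable nodes; the expected code length is the sum of the merged weights.
merge 9/200 + 69/250 → 321/1000
merge 321/1000 + 169/500 → 659/1000
merge 341/1000 + 659/1000 → 1
L = 321/1000 + 659/1000 + 1 = 99/50 = 1.98 bits/symbol.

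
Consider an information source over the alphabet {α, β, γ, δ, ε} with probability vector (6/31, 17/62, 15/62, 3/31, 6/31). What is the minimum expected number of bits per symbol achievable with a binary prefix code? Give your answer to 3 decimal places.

Repeatedly combine the two least-probable nodes; the expected code length is the sum of the merged weights.
merge 3/31 + 6/31 → 9/31
merge 6/31 + 15/62 → 27/62
merge 17/62 + 9/31 → 35/62
merge 27/62 + 35/62 → 1
L = 9/31 + 27/62 + 35/62 + 1 = 71/31 ≈ 2.290 bits/symbol.

2.290 bits/symbol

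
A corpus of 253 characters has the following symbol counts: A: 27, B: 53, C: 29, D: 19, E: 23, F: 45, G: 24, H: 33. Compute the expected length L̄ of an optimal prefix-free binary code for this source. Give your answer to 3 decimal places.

Probabilities are the counts divided by 253.
Repeatedly combine the two least-probable nodes; the expected code length is the sum of the merged weights.
merge 19/253 + 1/11 → 42/253
merge 24/253 + 27/253 → 51/253
merge 29/253 + 3/23 → 62/253
merge 42/253 + 45/253 → 87/253
merge 51/253 + 53/253 → 104/253
merge 62/253 + 87/253 → 149/253
merge 104/253 + 149/253 → 1
L = 42/253 + 51/253 + 62/253 + 87/253 + 104/253 + 149/253 + 1 = 68/23 ≈ 2.957 bits/symbol.

2.957 bits/symbol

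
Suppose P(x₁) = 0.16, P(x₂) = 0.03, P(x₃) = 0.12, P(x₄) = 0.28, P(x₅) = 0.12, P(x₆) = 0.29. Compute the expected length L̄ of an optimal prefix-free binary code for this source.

2.42 bits/symbol

Repeatedly combine the two least-probable nodes; the expected code length is the sum of the merged weights.
merge 3/100 + 3/25 → 3/20
merge 3/25 + 3/20 → 27/100
merge 4/25 + 27/100 → 43/100
merge 7/25 + 29/100 → 57/100
merge 43/100 + 57/100 → 1
L = 3/20 + 27/100 + 43/100 + 57/100 + 1 = 121/50 = 2.42 bits/symbol.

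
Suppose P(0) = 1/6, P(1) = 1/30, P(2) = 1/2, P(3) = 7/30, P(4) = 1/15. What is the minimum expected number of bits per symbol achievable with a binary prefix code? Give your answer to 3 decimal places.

Repeatedly combine the two least-probable nodes; the expected code length is the sum of the merged weights.
merge 1/30 + 1/15 → 1/10
merge 1/10 + 1/6 → 4/15
merge 7/30 + 4/15 → 1/2
merge 1/2 + 1/2 → 1
L = 1/10 + 4/15 + 1/2 + 1 = 28/15 ≈ 1.867 bits/symbol.

1.867 bits/symbol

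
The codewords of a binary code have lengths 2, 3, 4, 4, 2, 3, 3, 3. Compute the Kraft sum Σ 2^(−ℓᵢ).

With common denominator 2^4 = 16: Σ 2^(−ℓᵢ) = 4/16 + 2/16 + 1/16 + 1/16 + 4/16 + 2/16 + 2/16 + 2/16 = 18/16 = 1.125.

1.125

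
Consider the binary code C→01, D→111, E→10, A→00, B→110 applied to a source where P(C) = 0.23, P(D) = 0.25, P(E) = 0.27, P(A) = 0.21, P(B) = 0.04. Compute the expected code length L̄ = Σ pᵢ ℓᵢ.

L̄ = Σ pᵢ·ℓᵢ = 0.23·2 + 0.25·3 + 0.27·2 + 0.21·2 + 0.04·3 = 2.29 bits/symbol.

2.29 bits/symbol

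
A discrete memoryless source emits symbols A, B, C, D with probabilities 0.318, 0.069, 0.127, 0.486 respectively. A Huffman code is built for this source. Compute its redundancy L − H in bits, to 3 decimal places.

0.034 bits

Entropy H = −Σ p log₂ p ≈ 1.6758 bits.
Huffman merges: 69/1000+127/1000→49/250; 49/250+159/500→257/500; 243/500+257/500→1. L = 171/100 ≈ 1.7100.
L − H = 1.7100 − 1.6758 = 0.034 bits.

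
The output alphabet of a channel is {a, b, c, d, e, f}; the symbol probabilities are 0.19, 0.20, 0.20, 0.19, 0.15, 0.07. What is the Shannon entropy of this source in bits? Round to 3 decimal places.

2.518 bits

H = −Σ pᵢ log₂ pᵢ.
−0.19·log₂(0.19) = 0.4552
−0.20·log₂(0.20) = 0.4644
−0.20·log₂(0.20) = 0.4644
−0.19·log₂(0.19) = 0.4552
−0.15·log₂(0.15) = 0.4105
−0.07·log₂(0.07) = 0.2686
Sum ≈ 2.5183 → 2.518 bits.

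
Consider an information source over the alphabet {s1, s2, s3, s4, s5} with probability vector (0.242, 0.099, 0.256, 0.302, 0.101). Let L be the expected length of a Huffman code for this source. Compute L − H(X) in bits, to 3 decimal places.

Entropy H = −Σ p log₂ p ≈ 2.1846 bits.
Huffman merges: 99/1000+101/1000→1/5; 1/5+121/500→221/500; 32/125+151/500→279/500; 221/500+279/500→1. L = 11/5 ≈ 2.2000.
L − H = 2.2000 − 2.1846 = 0.015 bits.

0.015 bits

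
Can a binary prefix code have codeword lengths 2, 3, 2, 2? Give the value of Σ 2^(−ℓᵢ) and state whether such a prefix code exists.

With common denominator 2^3 = 8: Σ 2^(−ℓᵢ) = 2/8 + 1/8 + 2/8 + 2/8 = 7/8 = 0.875.
Kraft's inequality requires Σ ≤ 1; here Σ = 0.875 ≤ 1, so such a prefix code exists.

0.875; yes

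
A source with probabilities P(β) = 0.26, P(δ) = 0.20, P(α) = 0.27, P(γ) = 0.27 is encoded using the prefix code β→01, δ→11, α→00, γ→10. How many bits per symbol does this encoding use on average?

2 bits/symbol

L̄ = Σ pᵢ·ℓᵢ = 0.26·2 + 0.20·2 + 0.27·2 + 0.27·2 = 2 bits/symbol.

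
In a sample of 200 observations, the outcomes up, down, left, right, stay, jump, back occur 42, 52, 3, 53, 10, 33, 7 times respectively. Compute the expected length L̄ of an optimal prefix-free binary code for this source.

Probabilities are the counts divided by 200.
Repeatedly combine the two least-probable nodes; the expected code length is the sum of the merged weights.
merge 3/200 + 7/200 → 1/20
merge 1/20 + 1/20 → 1/10
merge 1/10 + 33/200 → 53/200
merge 21/100 + 13/50 → 47/100
merge 53/200 + 53/200 → 53/100
merge 47/100 + 53/100 → 1
L = 1/20 + 1/10 + 53/200 + 47/100 + 53/100 + 1 = 483/200 = 2.415 bits/symbol.

2.415 bits/symbol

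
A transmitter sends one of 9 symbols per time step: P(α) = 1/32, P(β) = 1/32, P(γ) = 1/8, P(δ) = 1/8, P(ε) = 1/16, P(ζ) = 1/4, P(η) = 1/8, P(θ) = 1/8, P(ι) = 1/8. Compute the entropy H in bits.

2.9375 bits

Each probability is a power of 1/2, so log₂(1/p) is an integer.
H = Σ p·log₂(1/p) = 1/32·5 + 1/32·5 + 1/8·3 + 1/8·3 + 1/16·4 + 1/4·2 + 1/8·3 + 1/8·3 + 1/8·3 = 2.9375 bits.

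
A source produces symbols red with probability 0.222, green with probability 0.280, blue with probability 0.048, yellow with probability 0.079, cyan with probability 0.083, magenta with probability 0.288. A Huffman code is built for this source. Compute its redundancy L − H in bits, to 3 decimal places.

Entropy H = −Σ p log₂ p ≈ 2.3111 bits.
Huffman merges: 6/125+79/1000→127/1000; 83/1000+127/1000→21/100; 21/100+111/500→54/125; 7/25+36/125→71/125; 54/125+71/125→1. L = 2337/1000 ≈ 2.3370.
L − H = 2.3370 − 2.3111 = 0.026 bits.

0.026 bits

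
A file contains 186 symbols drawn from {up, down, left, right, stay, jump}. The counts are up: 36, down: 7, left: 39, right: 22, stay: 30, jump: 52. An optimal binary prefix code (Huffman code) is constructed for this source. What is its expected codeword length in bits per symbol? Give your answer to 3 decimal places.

Probabilities are the counts divided by 186.
Repeatedly combine the two least-probable nodes; the expected code length is the sum of the merged weights.
merge 7/186 + 11/93 → 29/186
merge 29/186 + 5/31 → 59/186
merge 6/31 + 13/62 → 25/62
merge 26/93 + 59/186 → 37/62
merge 25/62 + 37/62 → 1
L = 29/186 + 59/186 + 25/62 + 37/62 + 1 = 230/93 ≈ 2.473 bits/symbol.

2.473 bits/symbol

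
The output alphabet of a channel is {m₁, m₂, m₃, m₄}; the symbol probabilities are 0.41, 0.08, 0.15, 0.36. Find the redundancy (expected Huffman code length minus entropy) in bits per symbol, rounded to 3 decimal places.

Entropy H = −Σ p log₂ p ≈ 1.7601 bits.
Huffman merges: 2/25+3/20→23/100; 23/100+9/25→59/100; 41/100+59/100→1. L = 91/50 ≈ 1.8200.
L − H = 1.8200 − 1.7601 = 0.060 bits.

0.060 bits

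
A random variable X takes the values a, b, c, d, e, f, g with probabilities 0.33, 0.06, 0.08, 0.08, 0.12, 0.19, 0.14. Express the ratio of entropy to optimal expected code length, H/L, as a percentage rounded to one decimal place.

98.2%

Entropy H = −Σ p log₂ p ≈ 2.5738 bits.
Huffman merges: 3/50+2/25→7/50; 2/25+3/25→1/5; 7/50+7/50→7/25; 19/100+1/5→39/100; 7/25+33/100→61/100; 39/100+61/100→1. L = 131/50 ≈ 2.6200.
Efficiency = H/L = 2.5738/2.6200 = 98.2%.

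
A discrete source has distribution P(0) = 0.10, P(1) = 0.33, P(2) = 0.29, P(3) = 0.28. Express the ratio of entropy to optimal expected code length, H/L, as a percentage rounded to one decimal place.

Entropy H = −Σ p log₂ p ≈ 1.8921 bits.
Huffman merges: 1/10+7/25→19/50; 29/100+33/100→31/50; 19/50+31/50→1. L = 2 ≈ 2.0000.
Efficiency = H/L = 1.8921/2.0000 = 94.6%.

94.6%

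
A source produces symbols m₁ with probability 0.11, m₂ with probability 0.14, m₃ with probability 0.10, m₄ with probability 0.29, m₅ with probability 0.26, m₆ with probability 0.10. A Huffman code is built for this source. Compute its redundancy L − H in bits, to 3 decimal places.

0.015 bits

Entropy H = −Σ p log₂ p ≈ 2.4350 bits.
Huffman merges: 1/10+1/10→1/5; 11/100+7/50→1/4; 1/5+1/4→9/20; 13/50+29/100→11/20; 9/20+11/20→1. L = 49/20 ≈ 2.4500.
L − H = 2.4500 − 2.4350 = 0.015 bits.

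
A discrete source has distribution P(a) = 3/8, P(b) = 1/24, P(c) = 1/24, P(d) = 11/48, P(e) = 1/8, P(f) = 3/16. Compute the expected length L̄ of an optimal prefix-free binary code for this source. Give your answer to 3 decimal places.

Repeatedly combine the two least-probable nodes; the expected code length is the sum of the merged weights.
merge 1/24 + 1/24 → 1/12
merge 1/12 + 1/8 → 5/24
merge 3/16 + 5/24 → 19/48
merge 11/48 + 3/8 → 29/48
merge 19/48 + 29/48 → 1
L = 1/12 + 5/24 + 19/48 + 29/48 + 1 = 55/24 ≈ 2.292 bits/symbol.

2.292 bits/symbol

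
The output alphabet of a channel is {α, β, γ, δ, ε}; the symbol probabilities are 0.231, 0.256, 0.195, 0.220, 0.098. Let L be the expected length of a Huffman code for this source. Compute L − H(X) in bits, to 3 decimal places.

Entropy H = −Σ p log₂ p ≈ 2.2605 bits.
Huffman merges: 49/500+39/200→293/1000; 11/50+231/1000→451/1000; 32/125+293/1000→549/1000; 451/1000+549/1000→1. L = 2293/1000 ≈ 2.2930.
L − H = 2.2930 − 2.2605 = 0.033 bits.

0.033 bits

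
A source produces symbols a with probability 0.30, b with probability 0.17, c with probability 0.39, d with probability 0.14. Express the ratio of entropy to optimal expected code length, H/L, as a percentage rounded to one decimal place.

98.1%

Entropy H = −Σ p log₂ p ≈ 1.8826 bits.
Huffman merges: 7/50+17/100→31/100; 3/10+31/100→61/100; 39/100+61/100→1. L = 48/25 ≈ 1.9200.
Efficiency = H/L = 1.8826/1.9200 = 98.1%.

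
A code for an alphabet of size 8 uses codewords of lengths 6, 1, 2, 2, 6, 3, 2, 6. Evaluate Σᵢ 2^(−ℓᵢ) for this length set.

With common denominator 2^6 = 64: Σ 2^(−ℓᵢ) = 1/64 + 32/64 + 16/64 + 16/64 + 1/64 + 8/64 + 16/64 + 1/64 = 91/64 = 1.421875.

1.421875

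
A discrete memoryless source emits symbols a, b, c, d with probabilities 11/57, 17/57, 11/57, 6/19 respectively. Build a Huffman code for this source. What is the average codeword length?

2 bits/symbol

Repeatedly combine the two least-probable nodes; the expected code length is the sum of the merged weights.
merge 11/57 + 11/57 → 22/57
merge 17/57 + 6/19 → 35/57
merge 22/57 + 35/57 → 1
L = 22/57 + 35/57 + 1 = 2 bits/symbol.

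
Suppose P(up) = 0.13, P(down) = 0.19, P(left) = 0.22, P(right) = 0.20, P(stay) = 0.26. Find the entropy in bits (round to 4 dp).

2.2881 bits

H = −Σ pᵢ log₂ pᵢ.
−0.13·log₂(0.13) = 0.3826
−0.19·log₂(0.19) = 0.4552
−0.22·log₂(0.22) = 0.4806
−0.20·log₂(0.20) = 0.4644
−0.26·log₂(0.26) = 0.5053
Sum ≈ 2.2881 → 2.2881 bits.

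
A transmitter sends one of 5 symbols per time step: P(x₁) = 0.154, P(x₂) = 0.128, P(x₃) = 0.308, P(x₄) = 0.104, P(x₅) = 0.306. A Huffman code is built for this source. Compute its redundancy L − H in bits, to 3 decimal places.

0.051 bits

Entropy H = −Σ p log₂ p ≈ 2.1809 bits.
Huffman merges: 13/125+16/125→29/125; 77/500+29/125→193/500; 153/500+77/250→307/500; 193/500+307/500→1. L = 279/125 ≈ 2.2320.
L − H = 2.2320 − 2.1809 = 0.051 bits.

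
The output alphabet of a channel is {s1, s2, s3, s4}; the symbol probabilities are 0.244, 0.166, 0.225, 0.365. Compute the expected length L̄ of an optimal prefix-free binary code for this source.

Repeatedly combine the two least-probable nodes; the expected code length is the sum of the merged weights.
merge 83/500 + 9/40 → 391/1000
merge 61/250 + 73/200 → 609/1000
merge 391/1000 + 609/1000 → 1
L = 391/1000 + 609/1000 + 1 = 2 bits/symbol.

2 bits/symbol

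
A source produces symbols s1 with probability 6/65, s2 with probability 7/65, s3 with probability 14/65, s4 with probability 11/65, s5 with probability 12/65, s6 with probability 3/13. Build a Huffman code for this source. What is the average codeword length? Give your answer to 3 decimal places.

Repeatedly combine the two least-probable nodes; the expected code length is the sum of the merged weights.
merge 6/65 + 7/65 → 1/5
merge 11/65 + 12/65 → 23/65
merge 1/5 + 14/65 → 27/65
merge 3/13 + 23/65 → 38/65
merge 27/65 + 38/65 → 1
L = 1/5 + 23/65 + 27/65 + 38/65 + 1 = 166/65 ≈ 2.554 bits/symbol.

2.554 bits/symbol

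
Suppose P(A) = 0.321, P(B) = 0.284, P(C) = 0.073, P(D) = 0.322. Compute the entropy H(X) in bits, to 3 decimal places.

1.844 bits

H = −Σ pᵢ log₂ pᵢ.
−0.321·log₂(0.321) = 0.5262
−0.284·log₂(0.284) = 0.5158
−0.073·log₂(0.073) = 0.2756
−0.322·log₂(0.322) = 0.5264
Sum ≈ 1.8441 → 1.844 bits.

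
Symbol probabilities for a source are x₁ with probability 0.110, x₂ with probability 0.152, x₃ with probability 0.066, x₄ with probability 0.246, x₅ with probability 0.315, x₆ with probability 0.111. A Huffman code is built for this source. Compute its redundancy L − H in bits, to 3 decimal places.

0.042 bits

Entropy H = −Σ p log₂ p ≈ 2.3969 bits.
Huffman merges: 33/500+11/100→22/125; 111/1000+19/125→263/1000; 22/125+123/500→211/500; 263/1000+63/200→289/500; 211/500+289/500→1. L = 2439/1000 ≈ 2.4390.
L − H = 2.4390 − 2.3969 = 0.042 bits.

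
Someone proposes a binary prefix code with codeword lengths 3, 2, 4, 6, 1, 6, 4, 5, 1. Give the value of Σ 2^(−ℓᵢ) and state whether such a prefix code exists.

With common denominator 2^6 = 64: Σ 2^(−ℓᵢ) = 8/64 + 16/64 + 4/64 + 1/64 + 32/64 + 1/64 + 4/64 + 2/64 + 32/64 = 100/64 = 1.5625.
Kraft's inequality requires Σ ≤ 1; here Σ = 1.5625 > 1, so no such prefix code exists.

1.5625; no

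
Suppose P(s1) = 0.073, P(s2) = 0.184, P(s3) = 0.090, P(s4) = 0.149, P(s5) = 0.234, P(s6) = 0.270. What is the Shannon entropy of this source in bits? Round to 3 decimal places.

2.447 bits

H = −Σ pᵢ log₂ pᵢ.
−0.073·log₂(0.073) = 0.2756
−0.184·log₂(0.184) = 0.4494
−0.090·log₂(0.090) = 0.3127
−0.149·log₂(0.149) = 0.4092
−0.234·log₂(0.234) = 0.4903
−0.270·log₂(0.270) = 0.5100
Sum ≈ 2.4473 → 2.447 bits.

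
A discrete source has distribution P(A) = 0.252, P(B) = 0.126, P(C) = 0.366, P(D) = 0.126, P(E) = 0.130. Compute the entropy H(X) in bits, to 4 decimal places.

H = −Σ pᵢ log₂ pᵢ.
−0.252·log₂(0.252) = 0.5011
−0.126·log₂(0.126) = 0.3766
−0.366·log₂(0.366) = 0.5307
−0.126·log₂(0.126) = 0.3766
−0.130·log₂(0.130) = 0.3826
Sum ≈ 2.1676 → 2.1676 bits.

2.1676 bits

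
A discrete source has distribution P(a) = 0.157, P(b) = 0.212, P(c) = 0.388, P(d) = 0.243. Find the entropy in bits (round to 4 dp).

H = −Σ pᵢ log₂ pᵢ.
−0.157·log₂(0.157) = 0.4194
−0.212·log₂(0.212) = 0.4744
−0.388·log₂(0.388) = 0.5300
−0.243·log₂(0.243) = 0.4960
Sum ≈ 1.9197 → 1.9197 bits.

1.9197 bits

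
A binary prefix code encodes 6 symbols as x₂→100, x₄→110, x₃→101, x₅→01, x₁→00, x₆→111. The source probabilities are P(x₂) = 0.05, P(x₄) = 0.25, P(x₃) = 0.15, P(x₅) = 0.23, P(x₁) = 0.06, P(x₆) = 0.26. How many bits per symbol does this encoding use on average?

L̄ = Σ pᵢ·ℓᵢ = 0.05·3 + 0.25·3 + 0.15·3 + 0.23·2 + 0.06·2 + 0.26·3 = 2.71 bits/symbol.

2.71 bits/symbol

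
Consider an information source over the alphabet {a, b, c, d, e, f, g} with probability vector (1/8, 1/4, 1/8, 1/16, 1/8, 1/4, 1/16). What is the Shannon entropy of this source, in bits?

2.625 bits

Each probability is a power of 1/2, so log₂(1/p) is an integer.
H = Σ p·log₂(1/p) = 1/8·3 + 1/4·2 + 1/8·3 + 1/16·4 + 1/8·3 + 1/4·2 + 1/16·4 = 2.625 bits.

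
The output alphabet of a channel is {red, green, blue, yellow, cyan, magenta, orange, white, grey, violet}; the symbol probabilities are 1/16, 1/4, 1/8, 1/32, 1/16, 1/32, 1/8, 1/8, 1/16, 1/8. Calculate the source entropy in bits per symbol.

Each probability is a power of 1/2, so log₂(1/p) is an integer.
H = Σ p·log₂(1/p) = 1/16·4 + 1/4·2 + 1/8·3 + 1/32·5 + 1/16·4 + 1/32·5 + 1/8·3 + 1/8·3 + 1/16·4 + 1/8·3 = 3.0625 bits.

3.0625 bits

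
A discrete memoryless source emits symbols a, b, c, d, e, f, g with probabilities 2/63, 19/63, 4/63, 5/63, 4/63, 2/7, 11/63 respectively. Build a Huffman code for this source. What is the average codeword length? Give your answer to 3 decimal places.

Repeatedly combine the two least-probable nodes; the expected code length is the sum of the merged weights.
merge 2/63 + 4/63 → 2/21
merge 4/63 + 5/63 → 1/7
merge 2/21 + 1/7 → 5/21
merge 11/63 + 5/21 → 26/63
merge 2/7 + 19/63 → 37/63
merge 26/63 + 37/63 → 1
L = 2/21 + 1/7 + 5/21 + 26/63 + 37/63 + 1 = 52/21 ≈ 2.476 bits/symbol.

2.476 bits/symbol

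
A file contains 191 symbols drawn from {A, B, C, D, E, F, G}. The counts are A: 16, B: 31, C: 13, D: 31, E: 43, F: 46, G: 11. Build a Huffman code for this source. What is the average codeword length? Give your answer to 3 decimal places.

Probabilities are the counts divided by 191.
Repeatedly combine the two least-probable nodes; the expected code length is the sum of the merged weights.
merge 11/191 + 13/191 → 24/191
merge 16/191 + 24/191 → 40/191
merge 31/191 + 31/191 → 62/191
merge 40/191 + 43/191 → 83/191
merge 46/191 + 62/191 → 108/191
merge 83/191 + 108/191 → 1
L = 24/191 + 40/191 + 62/191 + 83/191 + 108/191 + 1 = 508/191 ≈ 2.660 bits/symbol.

2.660 bits/symbol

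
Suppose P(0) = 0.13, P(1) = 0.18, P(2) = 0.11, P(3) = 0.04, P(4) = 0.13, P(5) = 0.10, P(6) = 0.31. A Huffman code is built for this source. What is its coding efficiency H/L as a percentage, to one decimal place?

98.2%

Entropy H = −Σ p log₂ p ≈ 2.6026 bits.
Huffman merges: 1/25+1/10→7/50; 11/100+13/100→6/25; 13/100+7/50→27/100; 9/50+6/25→21/50; 27/100+31/100→29/50; 21/50+29/50→1. L = 53/20 ≈ 2.6500.
Efficiency = H/L = 2.6026/2.6500 = 98.2%.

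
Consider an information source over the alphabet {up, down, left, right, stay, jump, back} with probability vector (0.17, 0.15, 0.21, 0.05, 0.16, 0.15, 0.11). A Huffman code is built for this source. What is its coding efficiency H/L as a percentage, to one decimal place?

97.8%

Entropy H = −Σ p log₂ p ≈ 2.7179 bits.
Huffman merges: 1/20+11/100→4/25; 3/20+3/20→3/10; 4/25+4/25→8/25; 17/100+21/100→19/50; 3/10+8/25→31/50; 19/50+31/50→1. L = 139/50 ≈ 2.7800.
Efficiency = H/L = 2.7179/2.7800 = 97.8%.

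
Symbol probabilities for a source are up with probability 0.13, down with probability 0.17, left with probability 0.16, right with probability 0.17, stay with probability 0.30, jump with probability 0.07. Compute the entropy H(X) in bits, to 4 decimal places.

H = −Σ pᵢ log₂ pᵢ.
−0.13·log₂(0.13) = 0.3826
−0.17·log₂(0.17) = 0.4346
−0.16·log₂(0.16) = 0.4230
−0.17·log₂(0.17) = 0.4346
−0.30·log₂(0.30) = 0.5211
−0.07·log₂(0.07) = 0.2686
Sum ≈ 2.4645 → 2.4645 bits.

2.4645 bits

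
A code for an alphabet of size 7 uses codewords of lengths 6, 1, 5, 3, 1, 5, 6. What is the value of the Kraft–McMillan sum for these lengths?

With common denominator 2^6 = 64: Σ 2^(−ℓᵢ) = 1/64 + 32/64 + 2/64 + 8/64 + 32/64 + 2/64 + 1/64 = 78/64 = 1.21875.

1.21875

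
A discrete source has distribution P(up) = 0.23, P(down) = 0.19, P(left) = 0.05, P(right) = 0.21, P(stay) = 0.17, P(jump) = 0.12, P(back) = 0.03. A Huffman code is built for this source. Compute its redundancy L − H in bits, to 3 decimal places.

0.055 bits

Entropy H = −Σ p log₂ p ≈ 2.5852 bits.
Huffman merges: 3/100+1/20→2/25; 2/25+3/25→1/5; 17/100+19/100→9/25; 1/5+21/100→41/100; 23/100+9/25→59/100; 41/100+59/100→1. L = 66/25 ≈ 2.6400.
L − H = 2.6400 − 2.5852 = 0.055 bits.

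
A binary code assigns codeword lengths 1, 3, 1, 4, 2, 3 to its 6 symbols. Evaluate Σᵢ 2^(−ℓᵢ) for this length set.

1.5625

With common denominator 2^4 = 16: Σ 2^(−ℓᵢ) = 8/16 + 2/16 + 8/16 + 1/16 + 4/16 + 2/16 = 25/16 = 1.5625.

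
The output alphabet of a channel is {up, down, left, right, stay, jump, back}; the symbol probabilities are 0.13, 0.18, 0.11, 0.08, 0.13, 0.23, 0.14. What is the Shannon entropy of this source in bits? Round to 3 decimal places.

2.737 bits

H = −Σ pᵢ log₂ pᵢ.
−0.13·log₂(0.13) = 0.3826
−0.18·log₂(0.18) = 0.4453
−0.11·log₂(0.11) = 0.3503
−0.08·log₂(0.08) = 0.2915
−0.13·log₂(0.13) = 0.3826
−0.23·log₂(0.23) = 0.4877
−0.14·log₂(0.14) = 0.3971
Sum ≈ 2.7372 → 2.737 bits.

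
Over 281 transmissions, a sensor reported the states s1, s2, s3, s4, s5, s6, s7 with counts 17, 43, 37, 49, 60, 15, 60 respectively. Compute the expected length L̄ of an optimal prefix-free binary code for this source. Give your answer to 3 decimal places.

Probabilities are the counts divided by 281.
Repeatedly combine the two least-probable nodes; the expected code length is the sum of the merged weights.
merge 15/281 + 17/281 → 32/281
merge 32/281 + 37/281 → 69/281
merge 43/281 + 49/281 → 92/281
merge 60/281 + 60/281 → 120/281
merge 69/281 + 92/281 → 161/281
merge 120/281 + 161/281 → 1
L = 32/281 + 69/281 + 92/281 + 120/281 + 161/281 + 1 = 755/281 ≈ 2.687 bits/symbol.

2.687 bits/symbol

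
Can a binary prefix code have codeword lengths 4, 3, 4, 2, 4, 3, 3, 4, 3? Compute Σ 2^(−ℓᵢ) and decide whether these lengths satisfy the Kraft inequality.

1; yes

With common denominator 2^4 = 16: Σ 2^(−ℓᵢ) = 1/16 + 2/16 + 1/16 + 4/16 + 1/16 + 2/16 + 2/16 + 1/16 + 2/16 = 16/16 = 1.
Kraft's inequality requires Σ ≤ 1; here Σ = 1 ≤ 1, so such a prefix code exists.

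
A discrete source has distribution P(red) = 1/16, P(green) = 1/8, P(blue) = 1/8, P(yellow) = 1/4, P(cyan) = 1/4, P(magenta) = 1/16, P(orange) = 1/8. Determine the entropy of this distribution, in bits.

Each probability is a power of 1/2, so log₂(1/p) is an integer.
H = Σ p·log₂(1/p) = 1/16·4 + 1/8·3 + 1/8·3 + 1/4·2 + 1/4·2 + 1/16·4 + 1/8·3 = 2.625 bits.

2.625 bits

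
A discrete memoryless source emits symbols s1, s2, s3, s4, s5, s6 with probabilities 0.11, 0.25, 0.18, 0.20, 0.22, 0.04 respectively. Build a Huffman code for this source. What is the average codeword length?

Repeatedly combine the two least-probable nodes; the expected code length is the sum of the merged weights.
merge 1/25 + 11/100 → 3/20
merge 3/20 + 9/50 → 33/100
merge 1/5 + 11/50 → 21/50
merge 1/4 + 33/100 → 29/50
merge 21/50 + 29/50 → 1
L = 3/20 + 33/100 + 21/50 + 29/50 + 1 = 62/25 = 2.48 bits/symbol.

2.48 bits/symbol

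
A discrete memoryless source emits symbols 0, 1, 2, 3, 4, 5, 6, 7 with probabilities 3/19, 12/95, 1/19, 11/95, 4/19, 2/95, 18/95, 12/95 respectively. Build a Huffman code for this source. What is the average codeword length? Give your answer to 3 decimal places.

Repeatedly combine the two least-probable nodes; the expected code length is the sum of the merged weights.
merge 2/95 + 1/19 → 7/95
merge 7/95 + 11/95 → 18/95
merge 12/95 + 12/95 → 24/95
merge 3/19 + 18/95 → 33/95
merge 18/95 + 4/19 → 2/5
merge 24/95 + 33/95 → 3/5
merge 2/5 + 3/5 → 1
L = 7/95 + 18/95 + 24/95 + 33/95 + 2/5 + 3/5 + 1 = 272/95 ≈ 2.863 bits/symbol.

2.863 bits/symbol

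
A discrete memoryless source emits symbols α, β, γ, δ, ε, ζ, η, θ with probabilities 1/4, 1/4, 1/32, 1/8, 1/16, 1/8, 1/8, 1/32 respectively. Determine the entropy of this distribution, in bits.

2.6875 bits

Each probability is a power of 1/2, so log₂(1/p) is an integer.
H = Σ p·log₂(1/p) = 1/4·2 + 1/4·2 + 1/32·5 + 1/8·3 + 1/16·4 + 1/8·3 + 1/8·3 + 1/32·5 = 2.6875 bits.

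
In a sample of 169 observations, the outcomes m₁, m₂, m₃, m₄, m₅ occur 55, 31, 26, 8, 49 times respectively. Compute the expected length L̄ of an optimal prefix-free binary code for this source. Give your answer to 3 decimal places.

Probabilities are the counts divided by 169.
Repeatedly combine the two least-probable nodes; the expected code length is the sum of the merged weights.
merge 8/169 + 2/13 → 34/169
merge 31/169 + 34/169 → 5/13
merge 49/169 + 55/169 → 8/13
merge 5/13 + 8/13 → 1
L = 34/169 + 5/13 + 8/13 + 1 = 372/169 ≈ 2.201 bits/symbol.

2.201 bits/symbol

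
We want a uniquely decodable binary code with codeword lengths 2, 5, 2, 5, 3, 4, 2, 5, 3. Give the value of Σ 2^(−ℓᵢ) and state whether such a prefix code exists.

With common denominator 2^5 = 32: Σ 2^(−ℓᵢ) = 8/32 + 1/32 + 8/32 + 1/32 + 4/32 + 2/32 + 8/32 + 1/32 + 4/32 = 37/32 = 1.15625.
Kraft's inequality requires Σ ≤ 1; here Σ = 1.15625 > 1, so no such prefix code exists.

1.15625; no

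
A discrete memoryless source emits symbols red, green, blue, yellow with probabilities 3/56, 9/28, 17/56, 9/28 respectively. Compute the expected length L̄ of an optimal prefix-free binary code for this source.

Repeatedly combine the two least-probable nodes; the expected code length is the sum of the merged weights.
merge 3/56 + 17/56 → 5/14
merge 9/28 + 9/28 → 9/14
merge 5/14 + 9/14 → 1
L = 5/14 + 9/14 + 1 = 2 bits/symbol.

2 bits/symbol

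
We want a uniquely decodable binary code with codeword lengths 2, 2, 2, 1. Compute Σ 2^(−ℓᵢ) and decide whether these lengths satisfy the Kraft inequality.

With common denominator 2^2 = 4: Σ 2^(−ℓᵢ) = 1/4 + 1/4 + 1/4 + 2/4 = 5/4 = 1.25.
Kraft's inequality requires Σ ≤ 1; here Σ = 1.25 > 1, so no such prefix code exists.

1.25; no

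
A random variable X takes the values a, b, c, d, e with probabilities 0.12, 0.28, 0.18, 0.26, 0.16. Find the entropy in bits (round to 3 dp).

H = −Σ pᵢ log₂ pᵢ.
−0.12·log₂(0.12) = 0.3671
−0.28·log₂(0.28) = 0.5142
−0.18·log₂(0.18) = 0.4453
−0.26·log₂(0.26) = 0.5053
−0.16·log₂(0.16) = 0.4230
Sum ≈ 2.2549 → 2.255 bits.

2.255 bits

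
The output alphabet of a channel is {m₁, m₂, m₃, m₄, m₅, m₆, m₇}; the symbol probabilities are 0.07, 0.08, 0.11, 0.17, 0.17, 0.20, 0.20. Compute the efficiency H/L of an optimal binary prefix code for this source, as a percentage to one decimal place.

98.5%

Entropy H = −Σ p log₂ p ≈ 2.7083 bits.
Huffman merges: 7/100+2/25→3/20; 11/100+3/20→13/50; 17/100+17/100→17/50; 1/5+1/5→2/5; 13/50+17/50→3/5; 2/5+3/5→1. L = 11/4 ≈ 2.7500.
Efficiency = H/L = 2.7083/2.7500 = 98.5%.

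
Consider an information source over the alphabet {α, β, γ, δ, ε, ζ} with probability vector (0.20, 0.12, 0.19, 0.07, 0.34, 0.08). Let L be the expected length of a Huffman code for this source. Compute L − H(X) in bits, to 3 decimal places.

Entropy H = −Σ p log₂ p ≈ 2.3759 bits.
Huffman merges: 7/100+2/25→3/20; 3/25+3/20→27/100; 19/100+1/5→39/100; 27/100+17/50→61/100; 39/100+61/100→1. L = 121/50 ≈ 2.4200.
L − H = 2.4200 − 2.3759 = 0.044 bits.

0.044 bits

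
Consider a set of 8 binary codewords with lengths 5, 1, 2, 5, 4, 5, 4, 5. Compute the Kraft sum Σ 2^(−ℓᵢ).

1

With common denominator 2^5 = 32: Σ 2^(−ℓᵢ) = 1/32 + 16/32 + 8/32 + 1/32 + 2/32 + 1/32 + 2/32 + 1/32 = 32/32 = 1.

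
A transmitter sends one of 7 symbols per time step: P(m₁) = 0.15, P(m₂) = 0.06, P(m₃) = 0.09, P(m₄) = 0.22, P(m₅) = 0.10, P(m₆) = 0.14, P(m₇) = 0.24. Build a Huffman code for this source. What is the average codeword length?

Repeatedly combine the two least-probable nodes; the expected code length is the sum of the merged weights.
merge 3/50 + 9/100 → 3/20
merge 1/10 + 7/50 → 6/25
merge 3/20 + 3/20 → 3/10
merge 11/50 + 6/25 → 23/50
merge 6/25 + 3/10 → 27/50
merge 23/50 + 27/50 → 1
L = 3/20 + 6/25 + 3/10 + 23/50 + 27/50 + 1 = 269/100 = 2.69 bits/symbol.

2.69 bits/symbol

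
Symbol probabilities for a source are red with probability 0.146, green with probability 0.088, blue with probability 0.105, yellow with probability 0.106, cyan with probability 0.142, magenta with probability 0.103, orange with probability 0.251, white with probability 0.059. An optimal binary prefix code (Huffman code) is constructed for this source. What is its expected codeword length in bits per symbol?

2.896 bits/symbol

Repeatedly combine the two least-probable nodes; the expected code length is the sum of the merged weights.
merge 59/1000 + 11/125 → 147/1000
merge 103/1000 + 21/200 → 26/125
merge 53/500 + 71/500 → 31/125
merge 73/500 + 147/1000 → 293/1000
merge 26/125 + 31/125 → 57/125
merge 251/1000 + 293/1000 → 68/125
merge 57/125 + 68/125 → 1
L = 147/1000 + 26/125 + 31/125 + 293/1000 + 57/125 + 68/125 + 1 = 362/125 = 2.896 bits/symbol.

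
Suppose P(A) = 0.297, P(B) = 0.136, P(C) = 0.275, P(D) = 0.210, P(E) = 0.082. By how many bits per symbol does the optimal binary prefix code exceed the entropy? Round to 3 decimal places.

0.025 bits

Entropy H = −Σ p log₂ p ≈ 2.1925 bits.
Huffman merges: 41/500+17/125→109/500; 21/100+109/500→107/250; 11/40+297/1000→143/250; 107/250+143/250→1. L = 1109/500 ≈ 2.2180.
L − H = 2.2180 − 2.1925 = 0.025 bits.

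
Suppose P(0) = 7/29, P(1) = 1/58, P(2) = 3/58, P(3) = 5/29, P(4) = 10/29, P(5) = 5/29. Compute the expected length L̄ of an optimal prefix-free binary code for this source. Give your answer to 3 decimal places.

2.310 bits/symbol

Repeatedly combine the two least-probable nodes; the expected code length is the sum of the merged weights.
merge 1/58 + 3/58 → 2/29
merge 2/29 + 5/29 → 7/29
merge 5/29 + 7/29 → 12/29
merge 7/29 + 10/29 → 17/29
merge 12/29 + 17/29 → 1
L = 2/29 + 7/29 + 12/29 + 17/29 + 1 = 67/29 ≈ 2.310 bits/symbol.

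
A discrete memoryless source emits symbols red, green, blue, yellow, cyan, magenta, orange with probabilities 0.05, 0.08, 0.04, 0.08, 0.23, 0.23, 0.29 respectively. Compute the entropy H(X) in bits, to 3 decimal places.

H = −Σ pᵢ log₂ pᵢ.
−0.05·log₂(0.05) = 0.2161
−0.08·log₂(0.08) = 0.2915
−0.04·log₂(0.04) = 0.1858
−0.08·log₂(0.08) = 0.2915
−0.23·log₂(0.23) = 0.4877
−0.23·log₂(0.23) = 0.4877
−0.29·log₂(0.29) = 0.5179
Sum ≈ 2.4781 → 2.478 bits.

2.478 bits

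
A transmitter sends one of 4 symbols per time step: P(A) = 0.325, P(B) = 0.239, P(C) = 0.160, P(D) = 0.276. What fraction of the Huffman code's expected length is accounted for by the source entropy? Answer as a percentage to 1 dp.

Entropy H = −Σ p log₂ p ≈ 1.9561 bits.
Huffman merges: 4/25+239/1000→399/1000; 69/250+13/40→601/1000; 399/1000+601/1000→1. L = 2 ≈ 2.0000.
Efficiency = H/L = 1.9561/2.0000 = 97.8%.

97.8%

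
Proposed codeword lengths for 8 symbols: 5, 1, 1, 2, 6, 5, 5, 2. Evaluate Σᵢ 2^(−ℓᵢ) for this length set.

With common denominator 2^6 = 64: Σ 2^(−ℓᵢ) = 2/64 + 32/64 + 32/64 + 16/64 + 1/64 + 2/64 + 2/64 + 16/64 = 103/64 = 1.609375.

1.609375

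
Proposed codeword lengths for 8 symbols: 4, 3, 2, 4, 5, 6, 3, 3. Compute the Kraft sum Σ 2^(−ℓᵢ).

With common denominator 2^6 = 64: Σ 2^(−ℓᵢ) = 4/64 + 8/64 + 16/64 + 4/64 + 2/64 + 1/64 + 8/64 + 8/64 = 51/64 = 0.796875.

0.796875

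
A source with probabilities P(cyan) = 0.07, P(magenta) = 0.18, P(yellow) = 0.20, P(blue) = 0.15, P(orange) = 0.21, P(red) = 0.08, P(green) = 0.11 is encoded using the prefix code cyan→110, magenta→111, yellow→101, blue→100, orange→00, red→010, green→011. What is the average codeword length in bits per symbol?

2.79 bits/symbol

L̄ = Σ pᵢ·ℓᵢ = 0.07·3 + 0.18·3 + 0.20·3 + 0.15·3 + 0.21·2 + 0.08·3 + 0.11·3 = 2.79 bits/symbol.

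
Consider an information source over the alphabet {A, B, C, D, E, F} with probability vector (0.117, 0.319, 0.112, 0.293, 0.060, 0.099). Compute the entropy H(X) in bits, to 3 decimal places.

H = −Σ pᵢ log₂ pᵢ.
−0.117·log₂(0.117) = 0.3622
−0.319·log₂(0.319) = 0.5258
−0.112·log₂(0.112) = 0.3537
−0.293·log₂(0.293) = 0.5189
−0.060·log₂(0.060) = 0.2435
−0.099·log₂(0.099) = 0.3303
Sum ≈ 2.3345 → 2.334 bits.

2.334 bits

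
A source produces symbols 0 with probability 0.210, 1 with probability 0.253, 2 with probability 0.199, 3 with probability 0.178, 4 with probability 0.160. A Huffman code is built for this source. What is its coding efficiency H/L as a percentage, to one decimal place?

98.6%

Entropy H = −Σ p log₂ p ≈ 2.3042 bits.
Huffman merges: 4/25+89/500→169/500; 199/1000+21/100→409/1000; 253/1000+169/500→591/1000; 409/1000+591/1000→1. L = 1169/500 ≈ 2.3380.
Efficiency = H/L = 2.3042/2.3380 = 98.6%.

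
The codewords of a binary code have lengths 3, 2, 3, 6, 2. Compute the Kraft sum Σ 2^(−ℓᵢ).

With common denominator 2^6 = 64: Σ 2^(−ℓᵢ) = 8/64 + 16/64 + 8/64 + 1/64 + 16/64 = 49/64 = 0.765625.

0.765625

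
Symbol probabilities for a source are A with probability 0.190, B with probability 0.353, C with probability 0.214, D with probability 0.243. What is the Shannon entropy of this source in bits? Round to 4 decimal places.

H = −Σ pᵢ log₂ pᵢ.
−0.190·log₂(0.190) = 0.4552
−0.353·log₂(0.353) = 0.5303
−0.214·log₂(0.214) = 0.4760
−0.243·log₂(0.243) = 0.4960
Sum ≈ 1.9575 → 1.9575 bits.

1.9575 bits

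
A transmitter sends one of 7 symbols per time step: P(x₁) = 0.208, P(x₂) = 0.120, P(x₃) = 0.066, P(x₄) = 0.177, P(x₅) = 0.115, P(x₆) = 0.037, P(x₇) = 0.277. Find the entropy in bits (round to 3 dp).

H = −Σ pᵢ log₂ pᵢ.
−0.208·log₂(0.208) = 0.4712
−0.120·log₂(0.120) = 0.3671
−0.066·log₂(0.066) = 0.2588
−0.177·log₂(0.177) = 0.4422
−0.115·log₂(0.115) = 0.3588
−0.037·log₂(0.037) = 0.1760
−0.277·log₂(0.277) = 0.5130
Sum ≈ 2.5871 → 2.587 bits.

2.587 bits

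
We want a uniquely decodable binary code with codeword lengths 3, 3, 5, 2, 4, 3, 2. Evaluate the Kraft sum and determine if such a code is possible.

With common denominator 2^5 = 32: Σ 2^(−ℓᵢ) = 4/32 + 4/32 + 1/32 + 8/32 + 2/32 + 4/32 + 8/32 = 31/32 = 0.96875.
Kraft's inequality requires Σ ≤ 1; here Σ = 0.96875 ≤ 1, so such a prefix code exists.

0.96875; yes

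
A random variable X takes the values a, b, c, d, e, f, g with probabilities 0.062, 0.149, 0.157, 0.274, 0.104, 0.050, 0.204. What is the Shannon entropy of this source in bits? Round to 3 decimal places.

2.613 bits

H = −Σ pᵢ log₂ pᵢ.
−0.062·log₂(0.062) = 0.2487
−0.149·log₂(0.149) = 0.4092
−0.157·log₂(0.157) = 0.4194
−0.274·log₂(0.274) = 0.5118
−0.104·log₂(0.104) = 0.3396
−0.050·log₂(0.050) = 0.2161
−0.204·log₂(0.204) = 0.4678
Sum ≈ 2.6126 → 2.613 bits.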